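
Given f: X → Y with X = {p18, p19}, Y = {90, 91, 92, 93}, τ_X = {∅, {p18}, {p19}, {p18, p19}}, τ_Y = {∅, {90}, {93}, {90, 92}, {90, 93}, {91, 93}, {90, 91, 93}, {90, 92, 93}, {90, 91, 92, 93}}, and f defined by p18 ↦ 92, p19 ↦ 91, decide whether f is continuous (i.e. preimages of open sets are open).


f IS continuous.

Compute f^{-1}(U) for each U ∈ τ_Y:
  U = ∅: f^{-1}(U) = ∅ ∈ τ_X ✓.
  U = {90}: f^{-1}(U) = ∅ ∈ τ_X ✓.
  U = {93}: f^{-1}(U) = ∅ ∈ τ_X ✓.
  U = {90, 92}: f^{-1}(U) = {p18} ∈ τ_X ✓.
  U = {90, 93}: f^{-1}(U) = ∅ ∈ τ_X ✓.
  U = {91, 93}: f^{-1}(U) = {p19} ∈ τ_X ✓.
  U = {90, 91, 93}: f^{-1}(U) = {p19} ∈ τ_X ✓.
  U = {90, 92, 93}: f^{-1}(U) = {p18} ∈ τ_X ✓.
  U = {90, 91, 92, 93}: f^{-1}(U) = {p18, p19} ∈ τ_X ✓.
Every preimage lies in τ_X, so f IS continuous.


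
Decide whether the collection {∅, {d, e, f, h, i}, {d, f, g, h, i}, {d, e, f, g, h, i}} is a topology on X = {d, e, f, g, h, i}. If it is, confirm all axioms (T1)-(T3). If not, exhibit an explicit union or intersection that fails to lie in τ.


τ is NOT a topology on X.

Axiom (T1): ∅ ∈ τ? Yes; X ∈ τ? Yes.
Axiom (T2/T3): check pairwise unions and intersections of members of τ.
Counterexample for (T3): {d, e, f, h, i} ∩ {d, f, g, h, i} = {d, f, h, i} ∉ τ. Therefore τ is NOT a topology.


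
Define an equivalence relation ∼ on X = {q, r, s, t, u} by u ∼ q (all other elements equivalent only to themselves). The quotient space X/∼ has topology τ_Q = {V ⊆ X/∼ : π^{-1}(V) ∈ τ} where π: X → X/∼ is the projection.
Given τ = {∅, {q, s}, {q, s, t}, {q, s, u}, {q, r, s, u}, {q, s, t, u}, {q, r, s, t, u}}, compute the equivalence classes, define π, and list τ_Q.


X/∼ = {[q=u], [r], [s], [t]}; |τ_Q| = 5.

Equivalence classes: [q=u], [r], [s], [t].
Quotient map π: X → X/∼ sends q ↦ [q=u], r ↦ [r], s ↦ [s], t ↦ [t], u ↦ [q=u].
For each subset V ⊆ X/∼, compute π^{-1}(V) ⊆ X and check whether π^{-1}(V) ∈ τ. V is open in τ_Q iff π^{-1}(V) ∈ τ.
  V = {}: π^{-1}(V) = ∅ ∈ τ ✓.
  V = {[q=u]}: π^{-1}(V) = {q, u} ∉ τ ✗.
  V = {[r]}: π^{-1}(V) = {r} ∉ τ ✗.
  V = {[q=u], [r]}: π^{-1}(V) = {q, r, u} ∉ τ ✗.
  V = {[s]}: π^{-1}(V) = {s} ∉ τ ✗.
  V = {[q=u], [s]}: π^{-1}(V) = {q, s, u} ∈ τ ✓.
  V = {[r], [s]}: π^{-1}(V) = {r, s} ∉ τ ✗.
  V = {[q=u], [r], [s]}: π^{-1}(V) = {q, r, s, u} ∈ τ ✓.
  V = {[t]}: π^{-1}(V) = {t} ∉ τ ✗.
  V = {[q=u], [t]}: π^{-1}(V) = {q, t, u} ∉ τ ✗.
  V = {[r], [t]}: π^{-1}(V) = {r, t} ∉ τ ✗.
  V = {[q=u], [r], [t]}: π^{-1}(V) = {q, r, t, u} ∉ τ ✗.
  V = {[s], [t]}: π^{-1}(V) = {s, t} ∉ τ ✗.
  V = {[q=u], [s], [t]}: π^{-1}(V) = {q, s, t, u} ∈ τ ✓.
  V = {[r], [s], [t]}: π^{-1}(V) = {r, s, t} ∉ τ ✗.
  V = {[q=u], [r], [s], [t]}: π^{-1}(V) = {q, r, s, t, u} ∈ τ ✓.
Open sets in the quotient: τ_Q = {{}, {[q=u], [s]}, {[q=u], [r], [s]}, {[q=u], [s], [t]}, {[q=u], [r], [s], [t]}} (5 elements).


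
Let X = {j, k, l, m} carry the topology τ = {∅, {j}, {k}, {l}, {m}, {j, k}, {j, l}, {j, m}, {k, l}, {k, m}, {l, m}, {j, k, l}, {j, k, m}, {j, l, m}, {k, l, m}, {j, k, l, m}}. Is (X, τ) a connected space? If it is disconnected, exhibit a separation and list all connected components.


(X, τ) is disconnected; components = [{j}, {k}, {l}, {m}].

Find clopen sets (U ∈ τ with X ∖ U ∈ τ):
  U = ∅, X ∖ U = {j, k, l, m} — both open, so U is clopen.
  U = {j}, X ∖ U = {k, l, m} — both open, so U is clopen.
  U = {k}, X ∖ U = {j, l, m} — both open, so U is clopen.
  U = {l}, X ∖ U = {j, k, m} — both open, so U is clopen.
  U = {m}, X ∖ U = {j, k, l} — both open, so U is clopen.
  U = {j, k}, X ∖ U = {l, m} — both open, so U is clopen.
  U = {j, l}, X ∖ U = {k, m} — both open, so U is clopen.
  U = {j, m}, X ∖ U = {k, l} — both open, so U is clopen.
  U = {k, l}, X ∖ U = {j, m} — both open, so U is clopen.
  U = {k, m}, X ∖ U = {j, l} — both open, so U is clopen.
  U = {l, m}, X ∖ U = {j, k} — both open, so U is clopen.
  U = {j, k, l}, X ∖ U = {m} — both open, so U is clopen.
  U = {j, k, m}, X ∖ U = {l} — both open, so U is clopen.
  U = {j, l, m}, X ∖ U = {k} — both open, so U is clopen.
  U = {k, l, m}, X ∖ U = {j} — both open, so U is clopen.
  U = {j, k, l, m}, X ∖ U = ∅ — both open, so U is clopen.
Nontrivial clopen(s) exist: e.g. {j, l, m}. So (X, τ) is disconnected.
Compute connected components by grouping points that agree on all clopens:
  component: {j}
  component: {k}
  component: {l}
  component: {m}


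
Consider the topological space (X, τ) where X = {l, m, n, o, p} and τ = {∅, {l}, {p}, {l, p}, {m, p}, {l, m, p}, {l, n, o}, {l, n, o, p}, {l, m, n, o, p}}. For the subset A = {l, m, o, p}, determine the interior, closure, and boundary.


int(A) = {l, m, p}, cl(A) = {l, m, n, o, p}, ∂A = {n, o}.

Closed sets in (X, τ) are complements of opens:
  closed(X, τ) = {∅, {m}, {m, p}, {n, o}, {l, n, o}, {m, n, o}, {l, m, n, o}, {m, n, o, p}, {l, m, n, o, p}}.
int(A) = ⋃ {U ∈ τ : U ⊆ A}. Opens contained in A: ∅, {l}, {p}, {l, p}, {m, p}, {l, m, p}.
Taking the union of these: int(A) = {l, m, p}.
cl(A) = ⋂ {C closed : A ⊆ C}. Closed sets containing A: {l, m, n, o, p}.
Intersecting these: cl(A) = {l, m, n, o, p}.
∂A = cl(A) ∖ int(A) = {l, m, n, o, p} ∖ {l, m, p} = {n, o}.


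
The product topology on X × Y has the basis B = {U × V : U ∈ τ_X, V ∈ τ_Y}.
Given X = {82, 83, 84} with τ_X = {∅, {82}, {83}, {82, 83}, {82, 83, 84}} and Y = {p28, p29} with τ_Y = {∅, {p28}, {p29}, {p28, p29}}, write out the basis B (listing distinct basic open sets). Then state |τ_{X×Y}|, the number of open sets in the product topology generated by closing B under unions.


Basis B = {∅ × ∅, {82} × {p28}, {82} × {p29}, {83} × {p28}, {83} × {p29}, {82} × {p28, p29}, {82, 83} × {p28}, {82, 83} × {p29}, {83} × {p28, p29}, {82, 83, 84} × {p28}, {82, 83, 84} × {p29}, {82, 83} × {p28, p29}, {82, 83, 84} × {p28, p29}}; |τ_{X×Y}| = 25.

Enumerate products U × V with U ∈ τ_X, V ∈ τ_Y (deduplicated):
  ∅ × ∅ = {} (∅)
  {82} × {p28} = {(82,p28)}
  {82} × {p29} = {(82,p29)}
  {83} × {p28} = {(83,p28)}
  {83} × {p29} = {(83,p29)}
  {82} × {p28, p29} = {(82,p28), (82,p29)}
  {82, 83} × {p28} = {(82,p28), (83,p28)}
  {82, 83} × {p29} = {(82,p29), (83,p29)}
  {83} × {p28, p29} = {(83,p28), (83,p29)}
  {82, 83, 84} × {p28} = {(82,p28), (83,p28), (84,p28)}
  {82, 83, 84} × {p29} = {(82,p29), (83,p29), (84,p29)}
  {82, 83} × {p28, p29} = {(82,p28), (82,p29), (83,p28), (83,p29)}
  {82, 83, 84} × {p28, p29} = {(82,p28), (82,p29), (83,p28), (83,p29), (84,p28), (84,p29)}
These 13 distinct sets form the basis B.
Close under arbitrary unions to get τ_{X×Y}; counting gives |τ_{X×Y}| = 25.


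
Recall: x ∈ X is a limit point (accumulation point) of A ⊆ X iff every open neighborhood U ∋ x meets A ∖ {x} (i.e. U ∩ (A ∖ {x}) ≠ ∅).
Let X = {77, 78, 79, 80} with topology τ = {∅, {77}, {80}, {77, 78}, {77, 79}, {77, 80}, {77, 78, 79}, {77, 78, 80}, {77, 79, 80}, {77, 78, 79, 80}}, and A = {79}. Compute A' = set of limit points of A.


A' = ∅

For each x ∈ X, list the open sets U ∈ τ with x ∈ U, then check whether U ∩ (A ∖ {x}) ≠ ∅ for every such U.
  x = 77: open {77} ∋ x has {77} ∩ (A ∖ {77}) = ∅, so x is NOT a limit point.
  x = 78: open {77, 78} ∋ x has {77, 78} ∩ (A ∖ {78}) = ∅, so x is NOT a limit point.
  x = 79: open {77, 79} ∋ x has {77, 79} ∩ (A ∖ {79}) = ∅, so x is NOT a limit point.
  x = 80: open {80} ∋ x has {80} ∩ (A ∖ {80}) = ∅, so x is NOT a limit point.
Collecting: A' = ∅.


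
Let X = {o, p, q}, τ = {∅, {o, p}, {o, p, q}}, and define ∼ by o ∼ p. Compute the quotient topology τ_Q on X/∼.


X/∼ = {[o=p], [q]}; |τ_Q| = 3.

Equivalence classes: [o=p], [q].
Quotient map π: X → X/∼ sends o ↦ [o=p], p ↦ [o=p], q ↦ [q].
For each subset V ⊆ X/∼, compute π^{-1}(V) ⊆ X and check whether π^{-1}(V) ∈ τ. V is open in τ_Q iff π^{-1}(V) ∈ τ.
  V = {}: π^{-1}(V) = ∅ ∈ τ ✓.
  V = {[o=p]}: π^{-1}(V) = {o, p} ∈ τ ✓.
  V = {[q]}: π^{-1}(V) = {q} ∉ τ ✗.
  V = {[o=p], [q]}: π^{-1}(V) = {o, p, q} ∈ τ ✓.
Open sets in the quotient: τ_Q = {{}, {[o=p]}, {[o=p], [q]}} (3 elements).


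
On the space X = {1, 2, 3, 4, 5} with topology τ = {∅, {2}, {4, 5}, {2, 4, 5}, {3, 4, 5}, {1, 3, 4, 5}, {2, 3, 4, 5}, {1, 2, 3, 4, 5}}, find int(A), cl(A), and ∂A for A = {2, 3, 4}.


int(A) = {2}, cl(A) = {1, 2, 3, 4, 5}, ∂A = {1, 3, 4, 5}.

Closed sets in (X, τ) are complements of opens:
  closed(X, τ) = {∅, {1}, {2}, {1, 2}, {1, 3}, {1, 2, 3}, {1, 3, 4, 5}, {1, 2, 3, 4, 5}}.
int(A) = ⋃ {U ∈ τ : U ⊆ A}. Opens contained in A: ∅, {2}.
Taking the union of these: int(A) = {2}.
cl(A) = ⋂ {C closed : A ⊆ C}. Closed sets containing A: {1, 2, 3, 4, 5}.
Intersecting these: cl(A) = {1, 2, 3, 4, 5}.
∂A = cl(A) ∖ int(A) = {1, 2, 3, 4, 5} ∖ {2} = {1, 3, 4, 5}.


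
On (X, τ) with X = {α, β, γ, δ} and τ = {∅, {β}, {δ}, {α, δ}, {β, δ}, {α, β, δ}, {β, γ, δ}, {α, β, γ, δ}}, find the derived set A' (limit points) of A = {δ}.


A' = {α, γ}

For each x ∈ X, list the open sets U ∈ τ with x ∈ U, then check whether U ∩ (A ∖ {x}) ≠ ∅ for every such U.
  x = α: opens ∋ x are {α, δ}, {α, β, δ}, {α, β, γ, δ}; each meets A ∖ {α}, so x IS a limit point.
  x = β: open {β} ∋ x has {β} ∩ (A ∖ {β}) = ∅, so x is NOT a limit point.
  x = γ: opens ∋ x are {β, γ, δ}, {α, β, γ, δ}; each meets A ∖ {γ}, so x IS a limit point.
  x = δ: open {δ} ∋ x has {δ} ∩ (A ∖ {δ}) = ∅, so x is NOT a limit point.
Collecting: A' = {α, γ}.


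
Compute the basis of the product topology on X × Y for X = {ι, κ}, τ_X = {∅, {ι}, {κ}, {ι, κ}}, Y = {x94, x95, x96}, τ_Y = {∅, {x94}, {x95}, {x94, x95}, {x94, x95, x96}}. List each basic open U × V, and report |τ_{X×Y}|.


Basis B = {∅ × ∅, {ι} × {x94}, {ι} × {x95}, {κ} × {x94}, {κ} × {x95}, {ι} × {x94, x95}, {ι, κ} × {x94}, {ι, κ} × {x95}, {κ} × {x94, x95}, {ι} × {x94, x95, x96}, {κ} × {x94, x95, x96}, {ι, κ} × {x94, x95}, {ι, κ} × {x94, x95, x96}}; |τ_{X×Y}| = 25.

Enumerate products U × V with U ∈ τ_X, V ∈ τ_Y (deduplicated):
  ∅ × ∅ = {} (∅)
  {ι} × {x94} = {(ι,x94)}
  {ι} × {x95} = {(ι,x95)}
  {κ} × {x94} = {(κ,x94)}
  {κ} × {x95} = {(κ,x95)}
  {ι} × {x94, x95} = {(ι,x94), (ι,x95)}
  {ι, κ} × {x94} = {(ι,x94), (κ,x94)}
  {ι, κ} × {x95} = {(ι,x95), (κ,x95)}
  {κ} × {x94, x95} = {(κ,x94), (κ,x95)}
  {ι} × {x94, x95, x96} = {(ι,x94), (ι,x95), (ι,x96)}
  {κ} × {x94, x95, x96} = {(κ,x94), (κ,x95), (κ,x96)}
  {ι, κ} × {x94, x95} = {(ι,x94), (ι,x95), (κ,x94), (κ,x95)}
  {ι, κ} × {x94, x95, x96} = {(ι,x94), (ι,x95), (ι,x96), (κ,x94), (κ,x95), (κ,x96)}
These 13 distinct sets form the basis B.
Close under arbitrary unions to get τ_{X×Y}; counting gives |τ_{X×Y}| = 25.


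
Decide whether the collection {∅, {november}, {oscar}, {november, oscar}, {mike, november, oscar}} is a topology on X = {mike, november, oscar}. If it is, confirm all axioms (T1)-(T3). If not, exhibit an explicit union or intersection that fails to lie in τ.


τ IS a topology on X.

Axiom (T1): ∅ ∈ τ? Yes; X ∈ τ? Yes.
Axiom (T2/T3): check pairwise unions and intersections of members of τ.
All pairwise intersections and unions checked — each lies in τ. Therefore τ satisfies (T1), (T2), (T3): it IS a topology on X.


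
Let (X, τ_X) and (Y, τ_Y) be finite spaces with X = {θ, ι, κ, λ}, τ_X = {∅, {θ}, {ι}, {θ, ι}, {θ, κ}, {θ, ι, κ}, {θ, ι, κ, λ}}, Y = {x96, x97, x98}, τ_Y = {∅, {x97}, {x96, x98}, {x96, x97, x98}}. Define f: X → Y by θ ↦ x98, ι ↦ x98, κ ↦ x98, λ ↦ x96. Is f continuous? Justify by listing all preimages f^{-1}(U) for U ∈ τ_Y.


f IS continuous.

Compute f^{-1}(U) for each U ∈ τ_Y:
  U = ∅: f^{-1}(U) = ∅ ∈ τ_X ✓.
  U = {x97}: f^{-1}(U) = ∅ ∈ τ_X ✓.
  U = {x96, x98}: f^{-1}(U) = {θ, ι, κ, λ} ∈ τ_X ✓.
  U = {x96, x97, x98}: f^{-1}(U) = {θ, ι, κ, λ} ∈ τ_X ✓.
Every preimage lies in τ_X, so f IS continuous.


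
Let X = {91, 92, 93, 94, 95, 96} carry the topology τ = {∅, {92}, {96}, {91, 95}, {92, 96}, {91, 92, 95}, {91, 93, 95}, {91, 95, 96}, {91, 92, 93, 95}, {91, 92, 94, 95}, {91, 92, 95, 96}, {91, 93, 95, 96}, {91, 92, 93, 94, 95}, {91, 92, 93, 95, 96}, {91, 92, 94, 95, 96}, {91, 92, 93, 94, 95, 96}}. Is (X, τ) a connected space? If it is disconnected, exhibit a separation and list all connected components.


(X, τ) is disconnected; components = [{96}, {91, 92, 93, 94, 95}].

Find clopen sets (U ∈ τ with X ∖ U ∈ τ):
  U = ∅, X ∖ U = {91, 92, 93, 94, 95, 96} — both open, so U is clopen.
  U = {96}, X ∖ U = {91, 92, 93, 94, 95} — both open, so U is clopen.
  U = {91, 92, 93, 94, 95}, X ∖ U = {96} — both open, so U is clopen.
  U = {91, 92, 93, 94, 95, 96}, X ∖ U = ∅ — both open, so U is clopen.
Nontrivial clopen(s) exist: e.g. {91, 92, 93, 94, 95}. So (X, τ) is disconnected.
Compute connected components by grouping points that agree on all clopens:
  component: {96}
  component: {91, 92, 93, 94, 95}


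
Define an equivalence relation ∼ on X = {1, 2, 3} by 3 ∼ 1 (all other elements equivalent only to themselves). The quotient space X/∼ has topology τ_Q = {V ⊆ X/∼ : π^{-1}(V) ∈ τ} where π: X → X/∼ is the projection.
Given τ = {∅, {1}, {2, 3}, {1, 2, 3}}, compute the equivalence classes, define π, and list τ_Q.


X/∼ = {[1=3], [2]}; |τ_Q| = 2.

Equivalence classes: [1=3], [2].
Quotient map π: X → X/∼ sends 1 ↦ [1=3], 2 ↦ [2], 3 ↦ [1=3].
For each subset V ⊆ X/∼, compute π^{-1}(V) ⊆ X and check whether π^{-1}(V) ∈ τ. V is open in τ_Q iff π^{-1}(V) ∈ τ.
  V = {}: π^{-1}(V) = ∅ ∈ τ ✓.
  V = {[1=3]}: π^{-1}(V) = {1, 3} ∉ τ ✗.
  V = {[2]}: π^{-1}(V) = {2} ∉ τ ✗.
  V = {[1=3], [2]}: π^{-1}(V) = {1, 2, 3} ∈ τ ✓.
Open sets in the quotient: τ_Q = {{}, {[1=3], [2]}} (2 elements).


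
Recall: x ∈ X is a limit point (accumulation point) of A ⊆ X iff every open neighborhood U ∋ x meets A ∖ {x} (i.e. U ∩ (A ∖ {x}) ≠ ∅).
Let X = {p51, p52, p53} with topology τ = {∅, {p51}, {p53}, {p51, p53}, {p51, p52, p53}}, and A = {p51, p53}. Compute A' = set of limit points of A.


A' = {p52}

For each x ∈ X, list the open sets U ∈ τ with x ∈ U, then check whether U ∩ (A ∖ {x}) ≠ ∅ for every such U.
  x = p51: open {p51} ∋ x has {p51} ∩ (A ∖ {p51}) = ∅, so x is NOT a limit point.
  x = p52: opens ∋ x are {p51, p52, p53}; each meets A ∖ {p52}, so x IS a limit point.
  x = p53: open {p53} ∋ x has {p53} ∩ (A ∖ {p53}) = ∅, so x is NOT a limit point.
Collecting: A' = {p52}.


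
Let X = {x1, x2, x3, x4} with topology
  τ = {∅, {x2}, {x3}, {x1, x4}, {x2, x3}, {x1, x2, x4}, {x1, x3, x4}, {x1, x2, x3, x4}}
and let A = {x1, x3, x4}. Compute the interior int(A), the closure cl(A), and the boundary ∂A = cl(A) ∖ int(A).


int(A) = {x1, x3, x4}, cl(A) = {x1, x3, x4}, ∂A = ∅.

Closed sets in (X, τ) are complements of opens:
  closed(X, τ) = {∅, {x2}, {x3}, {x1, x4}, {x2, x3}, {x1, x2, x4}, {x1, x3, x4}, {x1, x2, x3, x4}}.
int(A) = ⋃ {U ∈ τ : U ⊆ A}. Opens contained in A: ∅, {x3}, {x1, x4}, {x1, x3, x4}.
Taking the union of these: int(A) = {x1, x3, x4}.
cl(A) = ⋂ {C closed : A ⊆ C}. Closed sets containing A: {x1, x3, x4}, {x1, x2, x3, x4}.
Intersecting these: cl(A) = {x1, x3, x4}.
∂A = cl(A) ∖ int(A) = {x1, x3, x4} ∖ {x1, x3, x4} = ∅.


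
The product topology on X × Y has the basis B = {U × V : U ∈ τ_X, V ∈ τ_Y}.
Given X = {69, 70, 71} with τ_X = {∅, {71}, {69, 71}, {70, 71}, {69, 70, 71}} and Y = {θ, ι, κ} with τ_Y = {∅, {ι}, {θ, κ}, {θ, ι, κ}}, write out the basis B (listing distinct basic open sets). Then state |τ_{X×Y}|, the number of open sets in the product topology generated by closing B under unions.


Basis B = {∅ × ∅, {71} × {ι}, {69, 71} × {ι}, {70, 71} × {ι}, {71} × {θ, κ}, {69, 70, 71} × {ι}, {71} × {θ, ι, κ}, {69, 71} × {θ, κ}, {70, 71} × {θ, κ}, {69, 71} × {θ, ι, κ}, {69, 70, 71} × {θ, κ}, {70, 71} × {θ, ι, κ}, {69, 70, 71} × {θ, ι, κ}}; |τ_{X×Y}| = 25.

Enumerate products U × V with U ∈ τ_X, V ∈ τ_Y (deduplicated):
  ∅ × ∅ = {} (∅)
  {71} × {ι} = {(71,ι)}
  {69, 71} × {ι} = {(69,ι), (71,ι)}
  {70, 71} × {ι} = {(70,ι), (71,ι)}
  {71} × {θ, κ} = {(71,θ), (71,κ)}
  {69, 70, 71} × {ι} = {(69,ι), (70,ι), (71,ι)}
  {71} × {θ, ι, κ} = {(71,θ), (71,ι), (71,κ)}
  {69, 71} × {θ, κ} = {(69,θ), (69,κ), (71,θ), (71,κ)}
  {70, 71} × {θ, κ} = {(70,θ), (70,κ), (71,θ), (71,κ)}
  {69, 71} × {θ, ι, κ} = {(69,θ), (69,ι), (69,κ), (71,θ), (71,ι), (71,κ)}
  {69, 70, 71} × {θ, κ} = {(69,θ), (69,κ), (70,θ), (70,κ), (71,θ), (71,κ)}
  {70, 71} × {θ, ι, κ} = {(70,θ), (70,ι), (70,κ), (71,θ), (71,ι), (71,κ)}
  {69, 70, 71} × {θ, ι, κ} = {(69,θ), (69,ι), (69,κ), (70,θ), (70,ι), (70,κ), (71,θ), (71,ι), (71,κ)}
These 13 distinct sets form the basis B.
Close under arbitrary unions to get τ_{X×Y}; counting gives |τ_{X×Y}| = 25.


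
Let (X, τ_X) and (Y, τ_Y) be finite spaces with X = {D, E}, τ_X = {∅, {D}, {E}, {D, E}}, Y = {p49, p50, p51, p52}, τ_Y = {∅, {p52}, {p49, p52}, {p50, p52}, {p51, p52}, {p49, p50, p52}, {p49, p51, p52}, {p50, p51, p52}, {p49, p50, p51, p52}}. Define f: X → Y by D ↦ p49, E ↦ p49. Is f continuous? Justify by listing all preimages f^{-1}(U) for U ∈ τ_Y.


f IS continuous.

Compute f^{-1}(U) for each U ∈ τ_Y:
  U = ∅: f^{-1}(U) = ∅ ∈ τ_X ✓.
  U = {p52}: f^{-1}(U) = ∅ ∈ τ_X ✓.
  U = {p49, p52}: f^{-1}(U) = {D, E} ∈ τ_X ✓.
  U = {p50, p52}: f^{-1}(U) = ∅ ∈ τ_X ✓.
  U = {p51, p52}: f^{-1}(U) = ∅ ∈ τ_X ✓.
  U = {p49, p50, p52}: f^{-1}(U) = {D, E} ∈ τ_X ✓.
  U = {p49, p51, p52}: f^{-1}(U) = {D, E} ∈ τ_X ✓.
  U = {p50, p51, p52}: f^{-1}(U) = ∅ ∈ τ_X ✓.
  U = {p49, p50, p51, p52}: f^{-1}(U) = {D, E} ∈ τ_X ✓.
Every preimage lies in τ_X, so f IS continuous.


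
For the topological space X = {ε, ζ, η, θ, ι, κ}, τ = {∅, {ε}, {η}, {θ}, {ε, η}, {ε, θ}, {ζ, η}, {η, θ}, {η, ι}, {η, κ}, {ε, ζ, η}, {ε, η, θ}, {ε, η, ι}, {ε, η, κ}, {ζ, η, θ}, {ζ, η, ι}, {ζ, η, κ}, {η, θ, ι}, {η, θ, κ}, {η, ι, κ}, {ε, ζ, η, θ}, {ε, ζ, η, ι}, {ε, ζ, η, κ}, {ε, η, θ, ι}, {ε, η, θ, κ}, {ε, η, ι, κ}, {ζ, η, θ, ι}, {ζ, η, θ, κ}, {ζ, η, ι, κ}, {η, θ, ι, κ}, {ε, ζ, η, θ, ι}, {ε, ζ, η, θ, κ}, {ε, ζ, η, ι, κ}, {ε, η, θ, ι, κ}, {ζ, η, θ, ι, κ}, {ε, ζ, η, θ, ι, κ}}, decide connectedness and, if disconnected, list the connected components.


(X, τ) is disconnected; components = [{ε}, {θ}, {ζ, η, ι, κ}].

Find clopen sets (U ∈ τ with X ∖ U ∈ τ):
  U = ∅, X ∖ U = {ε, ζ, η, θ, ι, κ} — both open, so U is clopen.
  U = {ε}, X ∖ U = {ζ, η, θ, ι, κ} — both open, so U is clopen.
  U = {θ}, X ∖ U = {ε, ζ, η, ι, κ} — both open, so U is clopen.
  U = {ε, θ}, X ∖ U = {ζ, η, ι, κ} — both open, so U is clopen.
  U = {ζ, η, ι, κ}, X ∖ U = {ε, θ} — both open, so U is clopen.
  U = {ε, ζ, η, ι, κ}, X ∖ U = {θ} — both open, so U is clopen.
  U = {ζ, η, θ, ι, κ}, X ∖ U = {ε} — both open, so U is clopen.
  U = {ε, ζ, η, θ, ι, κ}, X ∖ U = ∅ — both open, so U is clopen.
Nontrivial clopen(s) exist: e.g. {ε, ζ, η, ι, κ}. So (X, τ) is disconnected.
Compute connected components by grouping points that agree on all clopens:
  component: {ε}
  component: {θ}
  component: {ζ, η, ι, κ}


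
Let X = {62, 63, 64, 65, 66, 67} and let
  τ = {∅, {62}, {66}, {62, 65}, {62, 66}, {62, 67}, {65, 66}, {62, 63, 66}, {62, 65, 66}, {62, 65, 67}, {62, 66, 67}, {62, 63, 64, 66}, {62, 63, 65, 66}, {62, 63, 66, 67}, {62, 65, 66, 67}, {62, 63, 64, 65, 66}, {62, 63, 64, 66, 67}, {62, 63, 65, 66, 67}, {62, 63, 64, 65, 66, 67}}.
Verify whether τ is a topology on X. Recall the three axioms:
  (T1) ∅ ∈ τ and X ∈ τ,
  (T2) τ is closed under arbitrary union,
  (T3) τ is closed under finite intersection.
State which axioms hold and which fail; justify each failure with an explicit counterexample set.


τ is NOT a topology on X.

Axiom (T1): ∅ ∈ τ? Yes; X ∈ τ? Yes.
Axiom (T2/T3): check pairwise unions and intersections of members of τ.
Counterexample for (T3): {62, 65} ∩ {65, 66} = {65} ∉ τ. Therefore τ is NOT a topology.


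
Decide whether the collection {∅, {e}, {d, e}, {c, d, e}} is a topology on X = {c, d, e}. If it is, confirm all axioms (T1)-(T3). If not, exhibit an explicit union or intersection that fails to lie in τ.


τ IS a topology on X.

Axiom (T1): ∅ ∈ τ? Yes; X ∈ τ? Yes.
Axiom (T2/T3): check pairwise unions and intersections of members of τ.
All pairwise intersections and unions checked — each lies in τ. Therefore τ satisfies (T1), (T2), (T3): it IS a topology on X.


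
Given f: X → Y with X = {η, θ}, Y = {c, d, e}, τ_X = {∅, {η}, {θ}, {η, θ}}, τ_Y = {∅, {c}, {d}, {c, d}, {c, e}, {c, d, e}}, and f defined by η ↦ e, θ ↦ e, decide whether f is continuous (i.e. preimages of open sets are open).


f IS continuous.

Compute f^{-1}(U) for each U ∈ τ_Y:
  U = ∅: f^{-1}(U) = ∅ ∈ τ_X ✓.
  U = {c}: f^{-1}(U) = ∅ ∈ τ_X ✓.
  U = {d}: f^{-1}(U) = ∅ ∈ τ_X ✓.
  U = {c, d}: f^{-1}(U) = ∅ ∈ τ_X ✓.
  U = {c, e}: f^{-1}(U) = {η, θ} ∈ τ_X ✓.
  U = {c, d, e}: f^{-1}(U) = {η, θ} ∈ τ_X ✓.
Every preimage lies in τ_X, so f IS continuous.


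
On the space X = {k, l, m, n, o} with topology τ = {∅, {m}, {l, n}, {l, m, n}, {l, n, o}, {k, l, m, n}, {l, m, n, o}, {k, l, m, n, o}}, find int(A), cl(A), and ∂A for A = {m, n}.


int(A) = {m}, cl(A) = {k, l, m, n, o}, ∂A = {k, l, n, o}.

Closed sets in (X, τ) are complements of opens:
  closed(X, τ) = {∅, {k}, {o}, {k, m}, {k, o}, {k, m, o}, {k, l, n, o}, {k, l, m, n, o}}.
int(A) = ⋃ {U ∈ τ : U ⊆ A}. Opens contained in A: ∅, {m}.
Taking the union of these: int(A) = {m}.
cl(A) = ⋂ {C closed : A ⊆ C}. Closed sets containing A: {k, l, m, n, o}.
Intersecting these: cl(A) = {k, l, m, n, o}.
∂A = cl(A) ∖ int(A) = {k, l, m, n, o} ∖ {m} = {k, l, n, o}.


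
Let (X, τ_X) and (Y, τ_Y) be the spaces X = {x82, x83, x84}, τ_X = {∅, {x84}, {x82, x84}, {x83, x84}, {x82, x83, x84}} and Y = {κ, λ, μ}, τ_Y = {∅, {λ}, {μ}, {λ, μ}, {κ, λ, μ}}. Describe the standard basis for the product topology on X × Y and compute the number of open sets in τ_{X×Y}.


Basis B = {∅ × ∅, {x84} × {λ}, {x84} × {μ}, {x82, x84} × {λ}, {x82, x84} × {μ}, {x83, x84} × {λ}, {x83, x84} × {μ}, {x84} × {λ, μ}, {x82, x83, x84} × {λ}, {x82, x83, x84} × {μ}, {x84} × {κ, λ, μ}, {x82, x84} × {λ, μ}, {x83, x84} × {λ, μ}, {x82, x84} × {κ, λ, μ}, {x82, x83, x84} × {λ, μ}, {x83, x84} × {κ, λ, μ}, {x82, x83, x84} × {κ, λ, μ}}; |τ_{X×Y}| = 50.

Enumerate products U × V with U ∈ τ_X, V ∈ τ_Y (deduplicated):
  ∅ × ∅ = {} (∅)
  {x84} × {λ} = {(x84,λ)}
  {x84} × {μ} = {(x84,μ)}
  {x82, x84} × {λ} = {(x82,λ), (x84,λ)}
  {x82, x84} × {μ} = {(x82,μ), (x84,μ)}
  {x83, x84} × {λ} = {(x83,λ), (x84,λ)}
  {x83, x84} × {μ} = {(x83,μ), (x84,μ)}
  {x84} × {λ, μ} = {(x84,λ), (x84,μ)}
  {x82, x83, x84} × {λ} = {(x82,λ), (x83,λ), (x84,λ)}
  {x82, x83, x84} × {μ} = {(x82,μ), (x83,μ), (x84,μ)}
  {x84} × {κ, λ, μ} = {(x84,κ), (x84,λ), (x84,μ)}
  {x82, x84} × {λ, μ} = {(x82,λ), (x82,μ), (x84,λ), (x84,μ)}
  {x83, x84} × {λ, μ} = {(x83,λ), (x83,μ), (x84,λ), (x84,μ)}
  {x82, x84} × {κ, λ, μ} = {(x82,κ), (x82,λ), (x82,μ), (x84,κ), (x84,λ), (x84,μ)}
  {x82, x83, x84} × {λ, μ} = {(x82,λ), (x82,μ), (x83,λ), (x83,μ), (x84,λ), (x84,μ)}
  {x83, x84} × {κ, λ, μ} = {(x83,κ), (x83,λ), (x83,μ), (x84,κ), (x84,λ), (x84,μ)}
  {x82, x83, x84} × {κ, λ, μ} = {(x82,κ), (x82,λ), (x82,μ), (x83,κ), (x83,λ), (x83,μ), (x84,κ), (x84,λ), (x84,μ)}
These 17 distinct sets form the basis B.
Close under arbitrary unions to get τ_{X×Y}; counting gives |τ_{X×Y}| = 50.


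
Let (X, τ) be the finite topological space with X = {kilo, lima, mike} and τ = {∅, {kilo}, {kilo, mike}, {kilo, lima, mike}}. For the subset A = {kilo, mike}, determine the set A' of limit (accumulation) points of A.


A' = {lima, mike}

For each x ∈ X, list the open sets U ∈ τ with x ∈ U, then check whether U ∩ (A ∖ {x}) ≠ ∅ for every such U.
  x = kilo: open {kilo} ∋ x has {kilo} ∩ (A ∖ {kilo}) = ∅, so x is NOT a limit point.
  x = lima: opens ∋ x are {kilo, lima, mike}; each meets A ∖ {lima}, so x IS a limit point.
  x = mike: opens ∋ x are {kilo, mike}, {kilo, lima, mike}; each meets A ∖ {mike}, so x IS a limit point.
Collecting: A' = {lima, mike}.


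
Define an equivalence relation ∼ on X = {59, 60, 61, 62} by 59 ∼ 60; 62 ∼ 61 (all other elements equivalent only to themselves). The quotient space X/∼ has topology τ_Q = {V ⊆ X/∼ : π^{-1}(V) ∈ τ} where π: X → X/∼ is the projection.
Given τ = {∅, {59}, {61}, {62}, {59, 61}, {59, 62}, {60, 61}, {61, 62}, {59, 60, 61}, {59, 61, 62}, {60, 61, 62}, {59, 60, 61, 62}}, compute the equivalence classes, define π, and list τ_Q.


X/∼ = {[59=60], [61=62]}; |τ_Q| = 3.

Equivalence classes: [59=60], [61=62].
Quotient map π: X → X/∼ sends 59 ↦ [59=60], 60 ↦ [59=60], 61 ↦ [61=62], 62 ↦ [61=62].
For each subset V ⊆ X/∼, compute π^{-1}(V) ⊆ X and check whether π^{-1}(V) ∈ τ. V is open in τ_Q iff π^{-1}(V) ∈ τ.
  V = {}: π^{-1}(V) = ∅ ∈ τ ✓.
  V = {[59=60]}: π^{-1}(V) = {59, 60} ∉ τ ✗.
  V = {[61=62]}: π^{-1}(V) = {61, 62} ∈ τ ✓.
  V = {[59=60], [61=62]}: π^{-1}(V) = {59, 60, 61, 62} ∈ τ ✓.
Open sets in the quotient: τ_Q = {{}, {[61=62]}, {[59=60], [61=62]}} (3 elements).


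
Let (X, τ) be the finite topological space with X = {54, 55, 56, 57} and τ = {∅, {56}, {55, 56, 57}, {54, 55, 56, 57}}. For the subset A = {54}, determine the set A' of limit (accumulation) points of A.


A' = ∅

For each x ∈ X, list the open sets U ∈ τ with x ∈ U, then check whether U ∩ (A ∖ {x}) ≠ ∅ for every such U.
  x = 54: open {54, 55, 56, 57} ∋ x has {54, 55, 56, 57} ∩ (A ∖ {54}) = ∅, so x is NOT a limit point.
  x = 55: open {55, 56, 57} ∋ x has {55, 56, 57} ∩ (A ∖ {55}) = ∅, so x is NOT a limit point.
  x = 56: open {56} ∋ x has {56} ∩ (A ∖ {56}) = ∅, so x is NOT a limit point.
  x = 57: open {55, 56, 57} ∋ x has {55, 56, 57} ∩ (A ∖ {57}) = ∅, so x is NOT a limit point.
Collecting: A' = ∅.


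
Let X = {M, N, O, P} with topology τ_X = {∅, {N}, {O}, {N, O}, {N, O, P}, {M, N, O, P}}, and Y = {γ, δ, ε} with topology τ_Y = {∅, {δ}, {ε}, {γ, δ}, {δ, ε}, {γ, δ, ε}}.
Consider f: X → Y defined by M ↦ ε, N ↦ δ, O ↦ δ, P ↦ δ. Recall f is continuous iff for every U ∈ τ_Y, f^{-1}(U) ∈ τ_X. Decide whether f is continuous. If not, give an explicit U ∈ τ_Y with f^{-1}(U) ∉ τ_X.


f is NOT continuous.

Compute f^{-1}(U) for each U ∈ τ_Y:
  U = ∅: f^{-1}(U) = ∅ ∈ τ_X ✓.
  U = {δ}: f^{-1}(U) = {N, O, P} ∈ τ_X ✓.
  U = {ε}: f^{-1}(U) = {M} ∉ τ_X ✗.
  U = {γ, δ}: f^{-1}(U) = {N, O, P} ∈ τ_X ✓.
  U = {δ, ε}: f^{-1}(U) = {M, N, O, P} ∈ τ_X ✓.
  U = {γ, δ, ε}: f^{-1}(U) = {M, N, O, P} ∈ τ_X ✓.
Found U = {ε} with f^{-1}(U) = {M} not in τ_X. Therefore f is NOT continuous.


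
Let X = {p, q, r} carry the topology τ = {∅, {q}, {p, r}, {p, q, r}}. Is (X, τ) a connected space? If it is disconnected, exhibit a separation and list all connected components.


(X, τ) is disconnected; components = [{q}, {p, r}].

Find clopen sets (U ∈ τ with X ∖ U ∈ τ):
  U = ∅, X ∖ U = {p, q, r} — both open, so U is clopen.
  U = {q}, X ∖ U = {p, r} — both open, so U is clopen.
  U = {p, r}, X ∖ U = {q} — both open, so U is clopen.
  U = {p, q, r}, X ∖ U = ∅ — both open, so U is clopen.
Nontrivial clopen(s) exist: e.g. {q}. So (X, τ) is disconnected.
Compute connected components by grouping points that agree on all clopens:
  component: {q}
  component: {p, r}


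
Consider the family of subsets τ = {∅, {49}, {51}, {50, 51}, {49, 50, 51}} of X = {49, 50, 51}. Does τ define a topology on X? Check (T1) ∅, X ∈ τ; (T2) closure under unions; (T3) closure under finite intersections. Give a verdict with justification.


τ is NOT a topology on X.

Axiom (T1): ∅ ∈ τ? Yes; X ∈ τ? Yes.
Axiom (T2/T3): check pairwise unions and intersections of members of τ.
Counterexample for (T2): {49} ∪ {51} = {49, 51} ∉ τ. Therefore τ is NOT a topology.


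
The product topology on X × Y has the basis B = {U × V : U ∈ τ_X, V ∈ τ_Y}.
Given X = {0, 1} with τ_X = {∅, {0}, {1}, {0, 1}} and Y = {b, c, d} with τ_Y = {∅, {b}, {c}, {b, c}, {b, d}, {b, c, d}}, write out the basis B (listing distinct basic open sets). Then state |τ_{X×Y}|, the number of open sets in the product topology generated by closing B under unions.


Basis B = {∅ × ∅, {0} × {b}, {0} × {c}, {1} × {b}, {1} × {c}, {0} × {b, c}, {0} × {b, d}, {0, 1} × {b}, {0, 1} × {c}, {1} × {b, c}, {1} × {b, d}, {0} × {b, c, d}, {1} × {b, c, d}, {0, 1} × {b, c}, {0, 1} × {b, d}, {0, 1} × {b, c, d}}; |τ_{X×Y}| = 36.

Enumerate products U × V with U ∈ τ_X, V ∈ τ_Y (deduplicated):
  ∅ × ∅ = {} (∅)
  {0} × {b} = {(0,b)}
  {0} × {c} = {(0,c)}
  {1} × {b} = {(1,b)}
  {1} × {c} = {(1,c)}
  {0} × {b, c} = {(0,b), (0,c)}
  {0} × {b, d} = {(0,b), (0,d)}
  {0, 1} × {b} = {(0,b), (1,b)}
  {0, 1} × {c} = {(0,c), (1,c)}
  {1} × {b, c} = {(1,b), (1,c)}
  {1} × {b, d} = {(1,b), (1,d)}
  {0} × {b, c, d} = {(0,b), (0,c), (0,d)}
  {1} × {b, c, d} = {(1,b), (1,c), (1,d)}
  {0, 1} × {b, c} = {(0,b), (0,c), (1,b), (1,c)}
  {0, 1} × {b, d} = {(0,b), (0,d), (1,b), (1,d)}
  {0, 1} × {b, c, d} = {(0,b), (0,c), (0,d), (1,b), (1,c), (1,d)}
These 16 distinct sets form the basis B.
Close under arbitrary unions to get τ_{X×Y}; counting gives |τ_{X×Y}| = 36.


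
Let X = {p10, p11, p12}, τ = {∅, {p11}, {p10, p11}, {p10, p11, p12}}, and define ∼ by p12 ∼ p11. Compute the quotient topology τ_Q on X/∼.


X/∼ = {[p10], [p11=p12]}; |τ_Q| = 2.

Equivalence classes: [p10], [p11=p12].
Quotient map π: X → X/∼ sends p10 ↦ [p10], p11 ↦ [p11=p12], p12 ↦ [p11=p12].
For each subset V ⊆ X/∼, compute π^{-1}(V) ⊆ X and check whether π^{-1}(V) ∈ τ. V is open in τ_Q iff π^{-1}(V) ∈ τ.
  V = {}: π^{-1}(V) = ∅ ∈ τ ✓.
  V = {[p10]}: π^{-1}(V) = {p10} ∉ τ ✗.
  V = {[p11=p12]}: π^{-1}(V) = {p11, p12} ∉ τ ✗.
  V = {[p10], [p11=p12]}: π^{-1}(V) = {p10, p11, p12} ∈ τ ✓.
Open sets in the quotient: τ_Q = {{}, {[p10], [p11=p12]}} (2 elements).


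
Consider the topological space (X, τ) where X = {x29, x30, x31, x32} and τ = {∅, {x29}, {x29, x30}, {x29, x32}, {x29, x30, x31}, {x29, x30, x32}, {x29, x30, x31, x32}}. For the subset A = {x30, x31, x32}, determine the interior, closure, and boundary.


int(A) = ∅, cl(A) = {x30, x31, x32}, ∂A = {x30, x31, x32}.

Closed sets in (X, τ) are complements of opens:
  closed(X, τ) = {∅, {x31}, {x32}, {x30, x31}, {x31, x32}, {x30, x31, x32}, {x29, x30, x31, x32}}.
int(A) = ⋃ {U ∈ τ : U ⊆ A}. Opens contained in A: ∅.
Taking the union of these: int(A) = ∅.
cl(A) = ⋂ {C closed : A ⊆ C}. Closed sets containing A: {x30, x31, x32}, {x29, x30, x31, x32}.
Intersecting these: cl(A) = {x30, x31, x32}.
∂A = cl(A) ∖ int(A) = {x30, x31, x32} ∖ ∅ = {x30, x31, x32}.


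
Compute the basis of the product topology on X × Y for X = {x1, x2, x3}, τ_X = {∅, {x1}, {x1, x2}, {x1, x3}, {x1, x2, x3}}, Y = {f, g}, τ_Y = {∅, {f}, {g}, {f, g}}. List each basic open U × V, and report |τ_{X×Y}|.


Basis B = {∅ × ∅, {x1} × {f}, {x1} × {g}, {x1} × {f, g}, {x1, x2} × {f}, {x1, x3} × {f}, {x1, x2} × {g}, {x1, x3} × {g}, {x1, x2, x3} × {f}, {x1, x2, x3} × {g}, {x1, x2} × {f, g}, {x1, x3} × {f, g}, {x1, x2, x3} × {f, g}}; |τ_{X×Y}| = 25.

Enumerate products U × V with U ∈ τ_X, V ∈ τ_Y (deduplicated):
  ∅ × ∅ = {} (∅)
  {x1} × {f} = {(x1,f)}
  {x1} × {g} = {(x1,g)}
  {x1} × {f, g} = {(x1,f), (x1,g)}
  {x1, x2} × {f} = {(x1,f), (x2,f)}
  {x1, x3} × {f} = {(x1,f), (x3,f)}
  {x1, x2} × {g} = {(x1,g), (x2,g)}
  {x1, x3} × {g} = {(x1,g), (x3,g)}
  {x1, x2, x3} × {f} = {(x1,f), (x2,f), (x3,f)}
  {x1, x2, x3} × {g} = {(x1,g), (x2,g), (x3,g)}
  {x1, x2} × {f, g} = {(x1,f), (x1,g), (x2,f), (x2,g)}
  {x1, x3} × {f, g} = {(x1,f), (x1,g), (x3,f), (x3,g)}
  {x1, x2, x3} × {f, g} = {(x1,f), (x1,g), (x2,f), (x2,g), (x3,f), (x3,g)}
These 13 distinct sets form the basis B.
Close under arbitrary unions to get τ_{X×Y}; counting gives |τ_{X×Y}| = 25.


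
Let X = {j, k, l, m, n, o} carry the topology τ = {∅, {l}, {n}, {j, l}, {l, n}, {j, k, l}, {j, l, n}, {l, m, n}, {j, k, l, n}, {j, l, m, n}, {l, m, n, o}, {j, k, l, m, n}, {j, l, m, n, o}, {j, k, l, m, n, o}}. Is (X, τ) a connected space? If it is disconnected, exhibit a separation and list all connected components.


(X, τ) is connected.

Find clopen sets (U ∈ τ with X ∖ U ∈ τ):
  U = ∅, X ∖ U = {j, k, l, m, n, o} — both open, so U is clopen.
  U = {j, k, l, m, n, o}, X ∖ U = ∅ — both open, so U is clopen.
Only trivial clopens (∅ and X) exist, so (X, τ) is connected.
Compute connected components by grouping points that agree on all clopens:
  component: {j, k, l, m, n, o}


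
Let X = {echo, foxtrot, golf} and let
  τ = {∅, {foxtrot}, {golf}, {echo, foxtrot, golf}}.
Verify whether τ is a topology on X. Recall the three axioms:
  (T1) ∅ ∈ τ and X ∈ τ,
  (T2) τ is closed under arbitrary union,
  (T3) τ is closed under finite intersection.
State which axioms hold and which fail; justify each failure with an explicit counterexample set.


τ is NOT a topology on X.

Axiom (T1): ∅ ∈ τ? Yes; X ∈ τ? Yes.
Axiom (T2/T3): check pairwise unions and intersections of members of τ.
Counterexample for (T2): {foxtrot} ∪ {golf} = {foxtrot, golf} ∉ τ. Therefore τ is NOT a topology.


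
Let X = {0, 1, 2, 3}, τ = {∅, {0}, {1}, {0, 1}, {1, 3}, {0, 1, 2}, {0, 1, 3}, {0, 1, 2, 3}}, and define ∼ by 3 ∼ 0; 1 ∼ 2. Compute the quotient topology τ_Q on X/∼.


X/∼ = {[0=3], [1=2]}; |τ_Q| = 2.

Equivalence classes: [0=3], [1=2].
Quotient map π: X → X/∼ sends 0 ↦ [0=3], 1 ↦ [1=2], 2 ↦ [1=2], 3 ↦ [0=3].
For each subset V ⊆ X/∼, compute π^{-1}(V) ⊆ X and check whether π^{-1}(V) ∈ τ. V is open in τ_Q iff π^{-1}(V) ∈ τ.
  V = {}: π^{-1}(V) = ∅ ∈ τ ✓.
  V = {[0=3]}: π^{-1}(V) = {0, 3} ∉ τ ✗.
  V = {[1=2]}: π^{-1}(V) = {1, 2} ∉ τ ✗.
  V = {[0=3], [1=2]}: π^{-1}(V) = {0, 1, 2, 3} ∈ τ ✓.
Open sets in the quotient: τ_Q = {{}, {[0=3], [1=2]}} (2 elements).


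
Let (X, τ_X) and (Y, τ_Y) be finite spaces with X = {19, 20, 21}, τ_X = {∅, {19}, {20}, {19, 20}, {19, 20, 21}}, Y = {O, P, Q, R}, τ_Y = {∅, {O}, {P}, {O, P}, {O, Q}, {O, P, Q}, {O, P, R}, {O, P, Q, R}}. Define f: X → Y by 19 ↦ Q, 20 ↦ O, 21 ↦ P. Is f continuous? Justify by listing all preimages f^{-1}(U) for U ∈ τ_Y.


f is NOT continuous.

Compute f^{-1}(U) for each U ∈ τ_Y:
  U = ∅: f^{-1}(U) = ∅ ∈ τ_X ✓.
  U = {O}: f^{-1}(U) = {20} ∈ τ_X ✓.
  U = {P}: f^{-1}(U) = {21} ∉ τ_X ✗.
  U = {O, P}: f^{-1}(U) = {20, 21} ∉ τ_X ✗.
  U = {O, Q}: f^{-1}(U) = {19, 20} ∈ τ_X ✓.
  U = {O, P, Q}: f^{-1}(U) = {19, 20, 21} ∈ τ_X ✓.
  U = {O, P, R}: f^{-1}(U) = {20, 21} ∉ τ_X ✗.
  U = {O, P, Q, R}: f^{-1}(U) = {19, 20, 21} ∈ τ_X ✓.
Found U = {P} with f^{-1}(U) = {21} not in τ_X. Therefore f is NOT continuous.


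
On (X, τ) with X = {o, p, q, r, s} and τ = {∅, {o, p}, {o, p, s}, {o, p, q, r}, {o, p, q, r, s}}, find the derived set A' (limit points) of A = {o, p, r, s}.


A' = {o, p, q, r, s}

For each x ∈ X, list the open sets U ∈ τ with x ∈ U, then check whether U ∩ (A ∖ {x}) ≠ ∅ for every such U.
  x = o: opens ∋ x are {o, p}, {o, p, s}, {o, p, q, r}, {o, p, q, r, s}; each meets A ∖ {o}, so x IS a limit point.
  x = p: opens ∋ x are {o, p}, {o, p, s}, {o, p, q, r}, {o, p, q, r, s}; each meets A ∖ {p}, so x IS a limit point.
  x = q: opens ∋ x are {o, p, q, r}, {o, p, q, r, s}; each meets A ∖ {q}, so x IS a limit point.
  x = r: opens ∋ x are {o, p, q, r}, {o, p, q, r, s}; each meets A ∖ {r}, so x IS a limit point.
  x = s: opens ∋ x are {o, p, s}, {o, p, q, r, s}; each meets A ∖ {s}, so x IS a limit point.
Collecting: A' = {o, p, q, r, s}.


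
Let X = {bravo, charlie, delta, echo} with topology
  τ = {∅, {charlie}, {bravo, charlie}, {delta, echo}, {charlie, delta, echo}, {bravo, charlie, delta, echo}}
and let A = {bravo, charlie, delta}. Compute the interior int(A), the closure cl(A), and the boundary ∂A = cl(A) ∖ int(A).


int(A) = {bravo, charlie}, cl(A) = {bravo, charlie, delta, echo}, ∂A = {delta, echo}.

Closed sets in (X, τ) are complements of opens:
  closed(X, τ) = {∅, {bravo}, {bravo, charlie}, {delta, echo}, {bravo, delta, echo}, {bravo, charlie, delta, echo}}.
int(A) = ⋃ {U ∈ τ : U ⊆ A}. Opens contained in A: ∅, {charlie}, {bravo, charlie}.
Taking the union of these: int(A) = {bravo, charlie}.
cl(A) = ⋂ {C closed : A ⊆ C}. Closed sets containing A: {bravo, charlie, delta, echo}.
Intersecting these: cl(A) = {bravo, charlie, delta, echo}.
∂A = cl(A) ∖ int(A) = {bravo, charlie, delta, echo} ∖ {bravo, charlie} = {delta, echo}.


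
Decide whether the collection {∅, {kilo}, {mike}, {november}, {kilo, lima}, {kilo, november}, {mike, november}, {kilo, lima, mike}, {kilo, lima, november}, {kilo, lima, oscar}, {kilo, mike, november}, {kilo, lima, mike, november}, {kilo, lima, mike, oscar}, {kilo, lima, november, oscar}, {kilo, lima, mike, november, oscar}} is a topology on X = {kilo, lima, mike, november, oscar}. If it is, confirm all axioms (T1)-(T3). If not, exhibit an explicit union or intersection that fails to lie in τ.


τ is NOT a topology on X.

Axiom (T1): ∅ ∈ τ? Yes; X ∈ τ? Yes.
Axiom (T2/T3): check pairwise unions and intersections of members of τ.
Counterexample for (T2): {kilo} ∪ {mike} = {kilo, mike} ∉ τ. Therefore τ is NOT a topology.


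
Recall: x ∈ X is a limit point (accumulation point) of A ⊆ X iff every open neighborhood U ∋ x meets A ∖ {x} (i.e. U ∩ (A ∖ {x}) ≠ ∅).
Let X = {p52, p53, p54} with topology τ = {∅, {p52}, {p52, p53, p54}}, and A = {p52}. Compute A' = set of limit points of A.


A' = {p53, p54}

For each x ∈ X, list the open sets U ∈ τ with x ∈ U, then check whether U ∩ (A ∖ {x}) ≠ ∅ for every such U.
  x = p52: open {p52} ∋ x has {p52} ∩ (A ∖ {p52}) = ∅, so x is NOT a limit point.
  x = p53: opens ∋ x are {p52, p53, p54}; each meets A ∖ {p53}, so x IS a limit point.
  x = p54: opens ∋ x are {p52, p53, p54}; each meets A ∖ {p54}, so x IS a limit point.
Collecting: A' = {p53, p54}.


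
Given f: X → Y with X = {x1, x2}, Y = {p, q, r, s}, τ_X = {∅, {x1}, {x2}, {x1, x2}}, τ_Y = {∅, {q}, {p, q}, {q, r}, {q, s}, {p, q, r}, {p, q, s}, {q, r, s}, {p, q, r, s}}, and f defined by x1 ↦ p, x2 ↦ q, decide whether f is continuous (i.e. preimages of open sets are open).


f IS continuous.

Compute f^{-1}(U) for each U ∈ τ_Y:
  U = ∅: f^{-1}(U) = ∅ ∈ τ_X ✓.
  U = {q}: f^{-1}(U) = {x2} ∈ τ_X ✓.
  U = {p, q}: f^{-1}(U) = {x1, x2} ∈ τ_X ✓.
  U = {q, r}: f^{-1}(U) = {x2} ∈ τ_X ✓.
  U = {q, s}: f^{-1}(U) = {x2} ∈ τ_X ✓.
  U = {p, q, r}: f^{-1}(U) = {x1, x2} ∈ τ_X ✓.
  U = {p, q, s}: f^{-1}(U) = {x1, x2} ∈ τ_X ✓.
  U = {q, r, s}: f^{-1}(U) = {x2} ∈ τ_X ✓.
  U = {p, q, r, s}: f^{-1}(U) = {x1, x2} ∈ τ_X ✓.
Every preimage lies in τ_X, so f IS continuous.
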